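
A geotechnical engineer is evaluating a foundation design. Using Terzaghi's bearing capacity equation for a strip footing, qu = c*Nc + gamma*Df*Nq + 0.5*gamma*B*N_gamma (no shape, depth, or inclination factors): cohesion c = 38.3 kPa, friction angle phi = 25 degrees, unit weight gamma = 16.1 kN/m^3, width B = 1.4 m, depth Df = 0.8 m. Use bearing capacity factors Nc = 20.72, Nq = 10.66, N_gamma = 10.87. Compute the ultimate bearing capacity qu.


Compute qu = c*Nc + gamma*Df*Nq + 0.5*gamma*B*N_gamma
Term 1: 38.3 * 20.72 = 793.576
Term 2: 16.1 * 0.8 * 10.66 = 137.3008
Term 3: 0.5 * 16.1 * 1.4 * 10.87 = 122.5049
qu = 793.576 + 137.3008 + 122.5049
qu = 1053.38 kPa


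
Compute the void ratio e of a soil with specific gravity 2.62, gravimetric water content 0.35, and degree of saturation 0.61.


Using the relation e = Gs * w / S
e = 2.62 * 0.35 / 0.61
e = 1.5033


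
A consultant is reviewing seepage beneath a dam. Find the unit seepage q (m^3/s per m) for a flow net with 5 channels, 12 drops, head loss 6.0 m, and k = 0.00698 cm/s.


Convert k to m/s for unit consistency with H:
k = 0.00698 cm/s = 0.00698 / 100 m/s = 6.98e-05 m/s
Using q = k * H * Nf / Nd
Nf / Nd = 5 / 12 = 0.4167
q = 6.98e-05 * 6.0 * 0.4167
q = 0.0001745 m^3/s per m


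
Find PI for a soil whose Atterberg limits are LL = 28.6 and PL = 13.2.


Using PI = LL - PL
PI = 28.6 - 13.2
PI = 15.4


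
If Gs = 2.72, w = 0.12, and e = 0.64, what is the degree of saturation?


Using S = Gs * w / e
S = 2.72 * 0.12 / 0.64
S = 0.51


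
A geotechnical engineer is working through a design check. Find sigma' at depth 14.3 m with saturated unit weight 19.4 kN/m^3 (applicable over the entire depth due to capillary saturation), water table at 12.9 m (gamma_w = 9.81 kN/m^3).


Total stress = gamma_sat * depth
sigma = 19.4 * 14.3 = 277.42 kPa
Pore water pressure u = gamma_w * (depth - d_wt)
u = 9.81 * (14.3 - 12.9) = 13.734 kPa
Effective stress = sigma - u
sigma' = 277.42 - 13.734 = 263.69 kPa


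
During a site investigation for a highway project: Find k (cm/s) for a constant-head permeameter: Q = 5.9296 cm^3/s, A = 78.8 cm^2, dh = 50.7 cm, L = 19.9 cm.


Result: 0.029535 cm/s

Derivation:
Compute hydraulic gradient:
i = dh / L = 50.7 / 19.9 = 2.54774
Then apply Darcy's law:
k = Q / (A * i)
k = 5.9296 / (78.8 * 2.54774)
k = 5.9296 / 200.762
k = 0.029535 cm/s


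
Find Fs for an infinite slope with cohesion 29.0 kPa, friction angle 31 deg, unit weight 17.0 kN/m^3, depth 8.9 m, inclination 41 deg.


Using Fs = c / (gamma*H*sin(beta)*cos(beta)) + tan(phi)/tan(beta)
Cohesion contribution = 29.0 / (17.0*8.9*sin(41)*cos(41))
Cohesion contribution = 0.387112
Friction contribution = tan(31)/tan(41) = 0.691211
Fs = 0.387112 + 0.691211
Fs = 1.078


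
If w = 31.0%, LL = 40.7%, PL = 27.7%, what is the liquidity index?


First compute the plasticity index:
PI = LL - PL = 40.7 - 27.7 = 13.0
Then compute the liquidity index:
LI = (w - PL) / PI
LI = (31.0 - 27.7) / 13.0
LI = 0.254


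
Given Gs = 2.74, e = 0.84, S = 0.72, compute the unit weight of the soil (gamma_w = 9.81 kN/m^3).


Using gamma = gamma_w * (Gs + S*e) / (1 + e)
Numerator: Gs + S*e = 2.74 + 0.72*0.84 = 3.3448
Denominator: 1 + e = 1 + 0.84 = 1.84
gamma = 9.81 * 3.3448 / 1.84
gamma = 17.833 kN/m^3


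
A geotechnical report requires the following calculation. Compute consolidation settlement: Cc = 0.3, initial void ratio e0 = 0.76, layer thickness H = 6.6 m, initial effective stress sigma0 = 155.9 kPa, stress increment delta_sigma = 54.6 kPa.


Using Sc = Cc * H / (1 + e0) * log10((sigma0 + delta_sigma) / sigma0)
Stress ratio = (155.9 + 54.6) / 155.9 = 1.35022
log10(1.35022) = 0.130406
Cc * H / (1 + e0) = 0.3 * 6.6 / (1 + 0.76) = 1.125
Sc = 1.125 * 0.130406
Sc = 0.1467 m


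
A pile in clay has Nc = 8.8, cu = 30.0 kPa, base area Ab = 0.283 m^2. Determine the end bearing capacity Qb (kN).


Using Qb = Nc * cu * Ab
Qb = 8.8 * 30.0 * 0.283
Qb = 74.71 kN


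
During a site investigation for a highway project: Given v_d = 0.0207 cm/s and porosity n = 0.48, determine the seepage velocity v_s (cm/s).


Using v_s = v_d / n
v_s = 0.0207 / 0.48
v_s = 0.04313 cm/s


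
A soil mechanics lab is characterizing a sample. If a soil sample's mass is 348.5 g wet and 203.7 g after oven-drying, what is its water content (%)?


Using w = (m_wet - m_dry) / m_dry * 100
m_wet - m_dry = 348.5 - 203.7 = 144.8 g
w = 144.8 / 203.7 * 100
w = 71.08 %


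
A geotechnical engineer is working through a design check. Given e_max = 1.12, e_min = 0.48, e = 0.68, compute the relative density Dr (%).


Result: 68.75 %

Derivation:
Using Dr = (e_max - e) / (e_max - e_min) * 100
e_max - e = 1.12 - 0.68 = 0.44
e_max - e_min = 1.12 - 0.48 = 0.64
Dr = 0.44 / 0.64 * 100
Dr = 68.75 %


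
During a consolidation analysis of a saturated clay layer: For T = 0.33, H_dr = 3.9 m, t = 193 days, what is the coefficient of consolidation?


Result: 0.02601 m^2/day

Derivation:
Using cv = T * H_dr^2 / t
H_dr^2 = 3.9^2 = 15.21
cv = 0.33 * 15.21 / 193
cv = 0.02601 m^2/day


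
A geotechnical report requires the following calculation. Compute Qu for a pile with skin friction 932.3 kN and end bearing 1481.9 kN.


Using Qu = Qf + Qb
Qu = 932.3 + 1481.9
Qu = 2414.2 kN


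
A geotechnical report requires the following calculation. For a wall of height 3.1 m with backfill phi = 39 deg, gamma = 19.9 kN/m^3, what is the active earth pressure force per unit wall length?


Compute active earth pressure coefficient:
Ka = tan^2(45 - phi/2) = tan^2(25.5) = 0.227506
Compute active force:
Pa = 0.5 * Ka * gamma * H^2
Pa = 0.5 * 0.227506 * 19.9 * 3.1^2
Pa = 21.75 kN/m


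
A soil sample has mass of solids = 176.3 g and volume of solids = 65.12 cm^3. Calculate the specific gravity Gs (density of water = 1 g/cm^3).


Result: 2.707

Derivation:
Using Gs = m_s / (V_s * rho_w)
Since rho_w = 1 g/cm^3:
Gs = 176.3 / 65.12
Gs = 2.707


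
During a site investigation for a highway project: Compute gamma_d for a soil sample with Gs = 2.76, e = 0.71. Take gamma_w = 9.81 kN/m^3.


Using gamma_d = Gs * gamma_w / (1 + e)
gamma_d = 2.76 * 9.81 / (1 + 0.71)
gamma_d = 2.76 * 9.81 / 1.71
gamma_d = 15.834 kN/m^3


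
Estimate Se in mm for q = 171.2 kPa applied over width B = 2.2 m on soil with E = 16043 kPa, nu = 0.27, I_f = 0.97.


Result: 21.112 mm

Derivation:
Using Se = q * B * (1 - nu^2) * I_f / E
1 - nu^2 = 1 - 0.27^2 = 0.9271
Se = 171.2 * 2.2 * 0.9271 * 0.97 / 16043
Se = 0.021112 m
Convert to mm: Se = 0.021112 * 1000 = 21.112 mm


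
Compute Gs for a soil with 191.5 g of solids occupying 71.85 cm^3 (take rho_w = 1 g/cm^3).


Result: 2.665

Derivation:
Using Gs = m_s / (V_s * rho_w)
Since rho_w = 1 g/cm^3:
Gs = 191.5 / 71.85
Gs = 2.665


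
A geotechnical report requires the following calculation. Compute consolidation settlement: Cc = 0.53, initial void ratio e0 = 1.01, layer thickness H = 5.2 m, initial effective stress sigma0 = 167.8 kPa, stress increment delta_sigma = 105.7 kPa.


Result: 0.2909 m

Derivation:
Using Sc = Cc * H / (1 + e0) * log10((sigma0 + delta_sigma) / sigma0)
Stress ratio = (167.8 + 105.7) / 167.8 = 1.62992
log10(1.62992) = 0.212165
Cc * H / (1 + e0) = 0.53 * 5.2 / (1 + 1.01) = 1.37114
Sc = 1.37114 * 0.212165
Sc = 0.2909 m


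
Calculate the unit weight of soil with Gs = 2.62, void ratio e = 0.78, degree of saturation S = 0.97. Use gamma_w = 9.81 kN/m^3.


Result: 18.609 kN/m^3

Derivation:
Using gamma = gamma_w * (Gs + S*e) / (1 + e)
Numerator: Gs + S*e = 2.62 + 0.97*0.78 = 3.3766
Denominator: 1 + e = 1 + 0.78 = 1.78
gamma = 9.81 * 3.3766 / 1.78
gamma = 18.609 kN/m^3


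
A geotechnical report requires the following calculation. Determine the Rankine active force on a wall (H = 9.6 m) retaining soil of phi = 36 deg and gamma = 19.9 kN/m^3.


Result: 238.07 kN/m

Derivation:
Compute active earth pressure coefficient:
Ka = tan^2(45 - phi/2) = tan^2(27.0) = 0.259616
Compute active force:
Pa = 0.5 * Ka * gamma * H^2
Pa = 0.5 * 0.259616 * 19.9 * 9.6^2
Pa = 238.07 kN/m


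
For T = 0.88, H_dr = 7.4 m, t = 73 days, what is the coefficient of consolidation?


Using cv = T * H_dr^2 / t
H_dr^2 = 7.4^2 = 54.76
cv = 0.88 * 54.76 / 73
cv = 0.66012 m^2/day


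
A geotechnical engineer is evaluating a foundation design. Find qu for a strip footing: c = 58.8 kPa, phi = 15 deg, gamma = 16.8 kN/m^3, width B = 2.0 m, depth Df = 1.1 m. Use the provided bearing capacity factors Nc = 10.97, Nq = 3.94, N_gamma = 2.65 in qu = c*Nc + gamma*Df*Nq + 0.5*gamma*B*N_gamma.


Compute qu = c*Nc + gamma*Df*Nq + 0.5*gamma*B*N_gamma
Term 1: 58.8 * 10.97 = 645.036
Term 2: 16.8 * 1.1 * 3.94 = 72.8112
Term 3: 0.5 * 16.8 * 2.0 * 2.65 = 44.52
qu = 645.036 + 72.8112 + 44.52
qu = 762.37 kPa


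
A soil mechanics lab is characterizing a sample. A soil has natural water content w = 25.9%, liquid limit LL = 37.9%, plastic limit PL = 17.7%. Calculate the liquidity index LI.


First compute the plasticity index:
PI = LL - PL = 37.9 - 17.7 = 20.2
Then compute the liquidity index:
LI = (w - PL) / PI
LI = (25.9 - 17.7) / 20.2
LI = 0.406


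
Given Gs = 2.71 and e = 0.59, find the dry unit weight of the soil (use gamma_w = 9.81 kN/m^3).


Result: 16.72 kN/m^3

Derivation:
Using gamma_d = Gs * gamma_w / (1 + e)
gamma_d = 2.71 * 9.81 / (1 + 0.59)
gamma_d = 2.71 * 9.81 / 1.59
gamma_d = 16.72 kN/m^3


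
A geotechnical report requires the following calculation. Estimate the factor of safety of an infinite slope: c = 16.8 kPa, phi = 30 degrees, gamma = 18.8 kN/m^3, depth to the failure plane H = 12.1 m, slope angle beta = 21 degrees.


Using Fs = c / (gamma*H*sin(beta)*cos(beta)) + tan(phi)/tan(beta)
Cohesion contribution = 16.8 / (18.8*12.1*sin(21)*cos(21))
Cohesion contribution = 0.220742
Friction contribution = tan(30)/tan(21) = 1.50405
Fs = 0.220742 + 1.50405
Fs = 1.725


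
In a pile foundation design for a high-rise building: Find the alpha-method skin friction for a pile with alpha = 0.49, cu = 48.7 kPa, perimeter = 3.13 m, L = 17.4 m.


Using Qs = alpha * cu * perimeter * L
Qs = 0.49 * 48.7 * 3.13 * 17.4
Qs = 1299.63 kN


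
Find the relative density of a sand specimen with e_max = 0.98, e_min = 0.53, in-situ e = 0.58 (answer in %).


Using Dr = (e_max - e) / (e_max - e_min) * 100
e_max - e = 0.98 - 0.58 = 0.4
e_max - e_min = 0.98 - 0.53 = 0.45
Dr = 0.4 / 0.45 * 100
Dr = 88.89 %


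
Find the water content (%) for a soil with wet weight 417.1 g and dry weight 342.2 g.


Using w = (m_wet - m_dry) / m_dry * 100
m_wet - m_dry = 417.1 - 342.2 = 74.9 g
w = 74.9 / 342.2 * 100
w = 21.89 %


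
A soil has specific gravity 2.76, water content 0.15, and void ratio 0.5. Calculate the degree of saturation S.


Using S = Gs * w / e
S = 2.76 * 0.15 / 0.5
S = 0.828


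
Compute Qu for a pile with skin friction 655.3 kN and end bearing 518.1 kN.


Result: 1173.4 kN

Derivation:
Using Qu = Qf + Qb
Qu = 655.3 + 518.1
Qu = 1173.4 kN


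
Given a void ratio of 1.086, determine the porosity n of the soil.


Using the relation n = e / (1 + e)
n = 1.086 / (1 + 1.086)
n = 1.086 / 2.086
n = 0.5206


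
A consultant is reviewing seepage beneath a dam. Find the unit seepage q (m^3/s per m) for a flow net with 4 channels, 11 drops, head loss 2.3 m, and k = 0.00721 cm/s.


Convert k to m/s for unit consistency with H:
k = 0.00721 cm/s = 0.00721 / 100 m/s = 7.21e-05 m/s
Using q = k * H * Nf / Nd
Nf / Nd = 4 / 11 = 0.3636
q = 7.21e-05 * 2.3 * 0.3636
q = 6.03e-05 m^3/s per m


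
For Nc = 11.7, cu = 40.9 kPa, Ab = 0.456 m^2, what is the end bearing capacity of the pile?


Using Qb = Nc * cu * Ab
Qb = 11.7 * 40.9 * 0.456
Qb = 218.21 kN


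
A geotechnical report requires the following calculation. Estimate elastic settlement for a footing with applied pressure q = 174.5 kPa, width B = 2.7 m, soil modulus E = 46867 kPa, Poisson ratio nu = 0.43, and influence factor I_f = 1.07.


Using Se = q * B * (1 - nu^2) * I_f / E
1 - nu^2 = 1 - 0.43^2 = 0.8151
Se = 174.5 * 2.7 * 0.8151 * 1.07 / 46867
Se = 0.008768 m
Convert to mm: Se = 0.008768 * 1000 = 8.768 mm


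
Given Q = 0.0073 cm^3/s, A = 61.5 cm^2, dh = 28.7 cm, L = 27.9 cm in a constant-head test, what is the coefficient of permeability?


Compute hydraulic gradient:
i = dh / L = 28.7 / 27.9 = 1.02867
Then apply Darcy's law:
k = Q / (A * i)
k = 0.0073 / (61.5 * 1.02867)
k = 0.0073 / 63.2634
k = 0.000115 cm/s


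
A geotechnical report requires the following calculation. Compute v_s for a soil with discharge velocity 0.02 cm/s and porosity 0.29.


Using v_s = v_d / n
v_s = 0.02 / 0.29
v_s = 0.06897 cm/s


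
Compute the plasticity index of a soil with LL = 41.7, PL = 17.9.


Using PI = LL - PL
PI = 41.7 - 17.9
PI = 23.8


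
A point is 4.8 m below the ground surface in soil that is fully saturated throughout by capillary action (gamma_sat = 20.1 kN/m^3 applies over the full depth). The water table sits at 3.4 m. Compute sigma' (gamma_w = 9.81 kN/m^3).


Total stress = gamma_sat * depth
sigma = 20.1 * 4.8 = 96.48 kPa
Pore water pressure u = gamma_w * (depth - d_wt)
u = 9.81 * (4.8 - 3.4) = 13.734 kPa
Effective stress = sigma - u
sigma' = 96.48 - 13.734 = 82.75 kPa


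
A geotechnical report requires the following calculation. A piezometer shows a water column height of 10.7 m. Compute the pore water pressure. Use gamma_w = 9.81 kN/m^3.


Using u = gamma_w * h_w
u = 9.81 * 10.7
u = 104.97 kPa


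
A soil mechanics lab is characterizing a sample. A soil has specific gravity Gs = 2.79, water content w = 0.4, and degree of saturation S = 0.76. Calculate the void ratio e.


Using the relation e = Gs * w / S
e = 2.79 * 0.4 / 0.76
e = 1.4684


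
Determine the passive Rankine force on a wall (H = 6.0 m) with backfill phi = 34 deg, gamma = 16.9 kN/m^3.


Compute passive earth pressure coefficient:
Kp = tan^2(45 + phi/2) = tan^2(62.0) = 3.537132
Compute passive force:
Pp = 0.5 * Kp * gamma * H^2
Pp = 0.5 * 3.537132 * 16.9 * 6.0^2
Pp = 1076.0 kN/m


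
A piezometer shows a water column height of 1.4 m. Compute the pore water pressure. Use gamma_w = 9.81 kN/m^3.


Using u = gamma_w * h_w
u = 9.81 * 1.4
u = 13.73 kPa


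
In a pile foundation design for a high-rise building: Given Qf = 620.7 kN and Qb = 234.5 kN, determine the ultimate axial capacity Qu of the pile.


Using Qu = Qf + Qb
Qu = 620.7 + 234.5
Qu = 855.2 kN


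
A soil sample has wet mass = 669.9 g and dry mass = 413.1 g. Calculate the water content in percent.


Using w = (m_wet - m_dry) / m_dry * 100
m_wet - m_dry = 669.9 - 413.1 = 256.8 g
w = 256.8 / 413.1 * 100
w = 62.16 %


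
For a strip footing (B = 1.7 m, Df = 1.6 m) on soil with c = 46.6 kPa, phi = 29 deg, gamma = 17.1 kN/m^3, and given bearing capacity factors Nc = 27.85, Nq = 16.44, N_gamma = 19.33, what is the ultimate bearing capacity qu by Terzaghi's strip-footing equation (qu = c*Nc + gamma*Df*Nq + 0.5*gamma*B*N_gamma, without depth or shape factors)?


Compute qu = c*Nc + gamma*Df*Nq + 0.5*gamma*B*N_gamma
Term 1: 46.6 * 27.85 = 1297.81
Term 2: 17.1 * 1.6 * 16.44 = 449.7984
Term 3: 0.5 * 17.1 * 1.7 * 19.33 = 280.96155
qu = 1297.81 + 449.7984 + 280.96155
qu = 2028.57 kPa


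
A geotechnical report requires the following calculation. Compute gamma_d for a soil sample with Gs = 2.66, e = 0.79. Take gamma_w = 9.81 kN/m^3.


Result: 14.578 kN/m^3

Derivation:
Using gamma_d = Gs * gamma_w / (1 + e)
gamma_d = 2.66 * 9.81 / (1 + 0.79)
gamma_d = 2.66 * 9.81 / 1.79
gamma_d = 14.578 kN/m^3


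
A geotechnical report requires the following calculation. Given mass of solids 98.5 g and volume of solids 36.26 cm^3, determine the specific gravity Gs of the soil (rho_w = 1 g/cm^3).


Result: 2.716

Derivation:
Using Gs = m_s / (V_s * rho_w)
Since rho_w = 1 g/cm^3:
Gs = 98.5 / 36.26
Gs = 2.716


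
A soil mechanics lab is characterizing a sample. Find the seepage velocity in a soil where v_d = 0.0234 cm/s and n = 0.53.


Using v_s = v_d / n
v_s = 0.0234 / 0.53
v_s = 0.04415 cm/s


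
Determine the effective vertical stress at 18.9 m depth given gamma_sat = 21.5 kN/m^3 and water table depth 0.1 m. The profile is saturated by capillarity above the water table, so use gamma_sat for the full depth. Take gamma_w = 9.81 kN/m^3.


Result: 221.92 kPa

Derivation:
Total stress = gamma_sat * depth
sigma = 21.5 * 18.9 = 406.35 kPa
Pore water pressure u = gamma_w * (depth - d_wt)
u = 9.81 * (18.9 - 0.1) = 184.428 kPa
Effective stress = sigma - u
sigma' = 406.35 - 184.428 = 221.92 kPa


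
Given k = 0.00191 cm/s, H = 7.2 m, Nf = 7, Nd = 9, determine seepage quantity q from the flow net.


Result: 0.000107 m^3/s per m

Derivation:
Convert k to m/s for unit consistency with H:
k = 0.00191 cm/s = 0.00191 / 100 m/s = 1.91e-05 m/s
Using q = k * H * Nf / Nd
Nf / Nd = 7 / 9 = 0.7778
q = 1.91e-05 * 7.2 * 0.7778
q = 0.000107 m^3/s per m


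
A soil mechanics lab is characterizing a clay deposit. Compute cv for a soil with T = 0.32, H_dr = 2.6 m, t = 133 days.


Result: 0.01626 m^2/day

Derivation:
Using cv = T * H_dr^2 / t
H_dr^2 = 2.6^2 = 6.76
cv = 0.32 * 6.76 / 133
cv = 0.01626 m^2/day


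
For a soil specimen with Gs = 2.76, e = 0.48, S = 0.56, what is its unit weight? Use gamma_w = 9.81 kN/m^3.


Using gamma = gamma_w * (Gs + S*e) / (1 + e)
Numerator: Gs + S*e = 2.76 + 0.56*0.48 = 3.0288
Denominator: 1 + e = 1 + 0.48 = 1.48
gamma = 9.81 * 3.0288 / 1.48
gamma = 20.076 kN/m^3


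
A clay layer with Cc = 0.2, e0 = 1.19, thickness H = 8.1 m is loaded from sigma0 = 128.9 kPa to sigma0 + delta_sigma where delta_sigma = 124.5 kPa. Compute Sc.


Using Sc = Cc * H / (1 + e0) * log10((sigma0 + delta_sigma) / sigma0)
Stress ratio = (128.9 + 124.5) / 128.9 = 1.96587
log10(1.96587) = 0.293554
Cc * H / (1 + e0) = 0.2 * 8.1 / (1 + 1.19) = 0.739726
Sc = 0.739726 * 0.293554
Sc = 0.2171 m


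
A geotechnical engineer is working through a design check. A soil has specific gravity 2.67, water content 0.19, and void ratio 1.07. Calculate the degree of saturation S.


Using S = Gs * w / e
S = 2.67 * 0.19 / 1.07
S = 0.4741


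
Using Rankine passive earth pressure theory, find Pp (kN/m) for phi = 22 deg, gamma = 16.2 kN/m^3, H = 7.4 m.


Compute passive earth pressure coefficient:
Kp = tan^2(45 + phi/2) = tan^2(56.0) = 2.197987
Compute passive force:
Pp = 0.5 * Kp * gamma * H^2
Pp = 0.5 * 2.197987 * 16.2 * 7.4^2
Pp = 974.93 kN/m


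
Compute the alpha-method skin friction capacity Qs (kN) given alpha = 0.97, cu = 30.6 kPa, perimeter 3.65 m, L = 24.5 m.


Using Qs = alpha * cu * perimeter * L
Qs = 0.97 * 30.6 * 3.65 * 24.5
Qs = 2654.31 kN


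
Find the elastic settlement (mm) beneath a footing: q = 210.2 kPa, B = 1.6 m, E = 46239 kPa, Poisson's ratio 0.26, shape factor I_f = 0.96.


Using Se = q * B * (1 - nu^2) * I_f / E
1 - nu^2 = 1 - 0.26^2 = 0.9324
Se = 210.2 * 1.6 * 0.9324 * 0.96 / 46239
Se = 0.006511 m
Convert to mm: Se = 0.006511 * 1000 = 6.511 mm


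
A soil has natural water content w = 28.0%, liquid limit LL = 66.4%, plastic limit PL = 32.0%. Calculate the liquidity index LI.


Result: -0.116

Derivation:
First compute the plasticity index:
PI = LL - PL = 66.4 - 32.0 = 34.4
Then compute the liquidity index:
LI = (w - PL) / PI
LI = (28.0 - 32.0) / 34.4
LI = -0.116


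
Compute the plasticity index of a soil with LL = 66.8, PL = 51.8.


Using PI = LL - PL
PI = 66.8 - 51.8
PI = 15.0


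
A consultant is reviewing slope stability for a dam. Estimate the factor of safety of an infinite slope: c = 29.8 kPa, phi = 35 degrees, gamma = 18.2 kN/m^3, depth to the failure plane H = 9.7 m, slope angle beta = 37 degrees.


Result: 1.28

Derivation:
Using Fs = c / (gamma*H*sin(beta)*cos(beta)) + tan(phi)/tan(beta)
Cohesion contribution = 29.8 / (18.2*9.7*sin(37)*cos(37))
Cohesion contribution = 0.351206
Friction contribution = tan(35)/tan(37) = 0.929207
Fs = 0.351206 + 0.929207
Fs = 1.28


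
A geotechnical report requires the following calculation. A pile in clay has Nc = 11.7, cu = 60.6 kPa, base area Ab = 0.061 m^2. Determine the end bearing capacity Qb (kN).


Using Qb = Nc * cu * Ab
Qb = 11.7 * 60.6 * 0.061
Qb = 43.25 kN


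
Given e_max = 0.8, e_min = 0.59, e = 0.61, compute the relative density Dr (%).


Using Dr = (e_max - e) / (e_max - e_min) * 100
e_max - e = 0.8 - 0.61 = 0.19
e_max - e_min = 0.8 - 0.59 = 0.21
Dr = 0.19 / 0.21 * 100
Dr = 90.48 %


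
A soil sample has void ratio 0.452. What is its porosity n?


Using the relation n = e / (1 + e)
n = 0.452 / (1 + 0.452)
n = 0.452 / 1.452
n = 0.3113


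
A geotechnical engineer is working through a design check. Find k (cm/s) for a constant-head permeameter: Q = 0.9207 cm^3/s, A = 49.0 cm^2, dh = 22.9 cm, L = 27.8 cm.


Compute hydraulic gradient:
i = dh / L = 22.9 / 27.8 = 0.823741
Then apply Darcy's law:
k = Q / (A * i)
k = 0.9207 / (49.0 * 0.823741)
k = 0.9207 / 40.3633
k = 0.02281 cm/s


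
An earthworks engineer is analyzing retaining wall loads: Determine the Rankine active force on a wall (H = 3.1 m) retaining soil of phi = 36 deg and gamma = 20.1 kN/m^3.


Result: 25.07 kN/m

Derivation:
Compute active earth pressure coefficient:
Ka = tan^2(45 - phi/2) = tan^2(27.0) = 0.259616
Compute active force:
Pa = 0.5 * Ka * gamma * H^2
Pa = 0.5 * 0.259616 * 20.1 * 3.1^2
Pa = 25.07 kN/m


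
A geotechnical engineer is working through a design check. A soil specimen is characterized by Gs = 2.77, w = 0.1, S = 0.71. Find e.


Using the relation e = Gs * w / S
e = 2.77 * 0.1 / 0.71
e = 0.3901


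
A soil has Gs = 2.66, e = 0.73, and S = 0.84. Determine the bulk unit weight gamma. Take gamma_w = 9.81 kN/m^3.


Using gamma = gamma_w * (Gs + S*e) / (1 + e)
Numerator: Gs + S*e = 2.66 + 0.84*0.73 = 3.2732
Denominator: 1 + e = 1 + 0.73 = 1.73
gamma = 9.81 * 3.2732 / 1.73
gamma = 18.561 kN/m^3


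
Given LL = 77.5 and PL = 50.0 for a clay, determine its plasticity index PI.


Using PI = LL - PL
PI = 77.5 - 50.0
PI = 27.5


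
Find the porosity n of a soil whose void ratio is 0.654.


Result: 0.3954

Derivation:
Using the relation n = e / (1 + e)
n = 0.654 / (1 + 0.654)
n = 0.654 / 1.654
n = 0.3954


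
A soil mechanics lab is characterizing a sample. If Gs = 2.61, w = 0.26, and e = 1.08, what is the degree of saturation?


Using S = Gs * w / e
S = 2.61 * 0.26 / 1.08
S = 0.6283


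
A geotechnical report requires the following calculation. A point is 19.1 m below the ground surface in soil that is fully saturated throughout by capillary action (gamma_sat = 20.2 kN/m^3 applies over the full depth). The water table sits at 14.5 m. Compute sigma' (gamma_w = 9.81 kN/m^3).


Result: 340.69 kPa

Derivation:
Total stress = gamma_sat * depth
sigma = 20.2 * 19.1 = 385.82 kPa
Pore water pressure u = gamma_w * (depth - d_wt)
u = 9.81 * (19.1 - 14.5) = 45.126 kPa
Effective stress = sigma - u
sigma' = 385.82 - 45.126 = 340.69 kPa


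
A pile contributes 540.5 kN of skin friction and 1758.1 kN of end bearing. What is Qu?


Result: 2298.6 kN

Derivation:
Using Qu = Qf + Qb
Qu = 540.5 + 1758.1
Qu = 2298.6 kN


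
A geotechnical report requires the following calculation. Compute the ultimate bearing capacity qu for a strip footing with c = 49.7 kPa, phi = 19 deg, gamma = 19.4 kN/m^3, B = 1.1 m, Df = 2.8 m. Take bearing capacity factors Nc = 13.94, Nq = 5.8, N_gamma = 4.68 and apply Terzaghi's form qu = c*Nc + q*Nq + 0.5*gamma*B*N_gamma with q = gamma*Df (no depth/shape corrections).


Result: 1057.81 kPa

Derivation:
Compute qu = c*Nc + gamma*Df*Nq + 0.5*gamma*B*N_gamma
Term 1: 49.7 * 13.94 = 692.818
Term 2: 19.4 * 2.8 * 5.8 = 315.056
Term 3: 0.5 * 19.4 * 1.1 * 4.68 = 49.9356
qu = 692.818 + 315.056 + 49.9356
qu = 1057.81 kPa


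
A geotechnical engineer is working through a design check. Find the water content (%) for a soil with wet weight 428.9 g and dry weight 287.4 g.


Result: 49.23 %

Derivation:
Using w = (m_wet - m_dry) / m_dry * 100
m_wet - m_dry = 428.9 - 287.4 = 141.5 g
w = 141.5 / 287.4 * 100
w = 49.23 %


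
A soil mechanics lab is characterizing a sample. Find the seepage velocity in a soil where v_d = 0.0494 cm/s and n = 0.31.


Using v_s = v_d / n
v_s = 0.0494 / 0.31
v_s = 0.15935 cm/s


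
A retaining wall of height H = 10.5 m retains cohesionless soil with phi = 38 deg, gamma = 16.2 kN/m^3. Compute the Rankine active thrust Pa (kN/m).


Compute active earth pressure coefficient:
Ka = tan^2(45 - phi/2) = tan^2(26.0) = 0.237883
Compute active force:
Pa = 0.5 * Ka * gamma * H^2
Pa = 0.5 * 0.237883 * 16.2 * 10.5^2
Pa = 212.44 kN/m


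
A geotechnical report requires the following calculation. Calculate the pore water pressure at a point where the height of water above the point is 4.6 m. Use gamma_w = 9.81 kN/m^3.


Using u = gamma_w * h_w
u = 9.81 * 4.6
u = 45.13 kPa


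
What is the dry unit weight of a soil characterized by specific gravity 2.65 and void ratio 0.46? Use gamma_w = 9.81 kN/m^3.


Using gamma_d = Gs * gamma_w / (1 + e)
gamma_d = 2.65 * 9.81 / (1 + 0.46)
gamma_d = 2.65 * 9.81 / 1.46
gamma_d = 17.806 kN/m^3


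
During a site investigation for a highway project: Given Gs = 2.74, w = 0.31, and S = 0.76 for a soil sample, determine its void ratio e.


Using the relation e = Gs * w / S
e = 2.74 * 0.31 / 0.76
e = 1.1176


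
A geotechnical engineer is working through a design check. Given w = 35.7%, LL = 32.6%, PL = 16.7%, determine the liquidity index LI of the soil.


Result: 1.195

Derivation:
First compute the plasticity index:
PI = LL - PL = 32.6 - 16.7 = 15.9
Then compute the liquidity index:
LI = (w - PL) / PI
LI = (35.7 - 16.7) / 15.9
LI = 1.195


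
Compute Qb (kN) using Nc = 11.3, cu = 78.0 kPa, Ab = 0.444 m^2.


Using Qb = Nc * cu * Ab
Qb = 11.3 * 78.0 * 0.444
Qb = 391.34 kN


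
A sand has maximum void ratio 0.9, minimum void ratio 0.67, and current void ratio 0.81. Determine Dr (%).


Using Dr = (e_max - e) / (e_max - e_min) * 100
e_max - e = 0.9 - 0.81 = 0.09
e_max - e_min = 0.9 - 0.67 = 0.23
Dr = 0.09 / 0.23 * 100
Dr = 39.13 %


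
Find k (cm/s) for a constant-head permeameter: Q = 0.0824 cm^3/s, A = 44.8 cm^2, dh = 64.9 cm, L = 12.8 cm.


Compute hydraulic gradient:
i = dh / L = 64.9 / 12.8 = 5.07031
Then apply Darcy's law:
k = Q / (A * i)
k = 0.0824 / (44.8 * 5.07031)
k = 0.0824 / 227.15
k = 0.000363 cm/s


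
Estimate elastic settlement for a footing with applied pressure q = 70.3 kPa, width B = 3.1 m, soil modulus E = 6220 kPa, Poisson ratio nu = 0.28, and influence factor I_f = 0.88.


Result: 28.415 mm

Derivation:
Using Se = q * B * (1 - nu^2) * I_f / E
1 - nu^2 = 1 - 0.28^2 = 0.9216
Se = 70.3 * 3.1 * 0.9216 * 0.88 / 6220
Se = 0.028415 m
Convert to mm: Se = 0.028415 * 1000 = 28.415 mm


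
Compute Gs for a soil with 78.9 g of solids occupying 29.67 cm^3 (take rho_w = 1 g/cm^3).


Using Gs = m_s / (V_s * rho_w)
Since rho_w = 1 g/cm^3:
Gs = 78.9 / 29.67
Gs = 2.659


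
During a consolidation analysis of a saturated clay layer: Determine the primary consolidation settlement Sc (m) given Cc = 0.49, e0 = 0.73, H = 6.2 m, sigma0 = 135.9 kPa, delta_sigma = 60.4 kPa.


Result: 0.2804 m

Derivation:
Using Sc = Cc * H / (1 + e0) * log10((sigma0 + delta_sigma) / sigma0)
Stress ratio = (135.9 + 60.4) / 135.9 = 1.44444
log10(1.44444) = 0.159701
Cc * H / (1 + e0) = 0.49 * 6.2 / (1 + 0.73) = 1.75607
Sc = 1.75607 * 0.159701
Sc = 0.2804 m


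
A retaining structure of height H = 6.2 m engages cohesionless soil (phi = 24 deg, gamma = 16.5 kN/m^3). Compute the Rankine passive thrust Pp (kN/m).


Result: 751.97 kN/m

Derivation:
Compute passive earth pressure coefficient:
Kp = tan^2(45 + phi/2) = tan^2(57.0) = 2.371184
Compute passive force:
Pp = 0.5 * Kp * gamma * H^2
Pp = 0.5 * 2.371184 * 16.5 * 6.2^2
Pp = 751.97 kN/m


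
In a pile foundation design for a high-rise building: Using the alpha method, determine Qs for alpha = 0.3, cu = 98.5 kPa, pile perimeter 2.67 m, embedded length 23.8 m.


Using Qs = alpha * cu * perimeter * L
Qs = 0.3 * 98.5 * 2.67 * 23.8
Qs = 1877.78 kN


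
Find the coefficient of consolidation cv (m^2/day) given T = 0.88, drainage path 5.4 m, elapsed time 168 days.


Result: 0.15274 m^2/day

Derivation:
Using cv = T * H_dr^2 / t
H_dr^2 = 5.4^2 = 29.16
cv = 0.88 * 29.16 / 168
cv = 0.15274 m^2/day


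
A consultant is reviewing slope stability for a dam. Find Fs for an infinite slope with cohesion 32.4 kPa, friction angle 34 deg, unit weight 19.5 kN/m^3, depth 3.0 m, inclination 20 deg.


Result: 3.576

Derivation:
Using Fs = c / (gamma*H*sin(beta)*cos(beta)) + tan(phi)/tan(beta)
Cohesion contribution = 32.4 / (19.5*3.0*sin(20)*cos(20))
Cohesion contribution = 1.72326
Friction contribution = tan(34)/tan(20) = 1.8532
Fs = 1.72326 + 1.8532
Fs = 3.576


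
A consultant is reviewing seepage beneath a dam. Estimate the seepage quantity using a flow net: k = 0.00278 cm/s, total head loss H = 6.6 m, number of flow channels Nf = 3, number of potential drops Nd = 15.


Convert k to m/s for unit consistency with H:
k = 0.00278 cm/s = 0.00278 / 100 m/s = 2.78e-05 m/s
Using q = k * H * Nf / Nd
Nf / Nd = 3 / 15 = 0.2
q = 2.78e-05 * 6.6 * 0.2
q = 3.67e-05 m^3/s per m


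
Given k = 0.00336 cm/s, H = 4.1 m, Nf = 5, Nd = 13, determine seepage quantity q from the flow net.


Convert k to m/s for unit consistency with H:
k = 0.00336 cm/s = 0.00336 / 100 m/s = 3.36e-05 m/s
Using q = k * H * Nf / Nd
Nf / Nd = 5 / 13 = 0.3846
q = 3.36e-05 * 4.1 * 0.3846
q = 5.298e-05 m^3/s per m


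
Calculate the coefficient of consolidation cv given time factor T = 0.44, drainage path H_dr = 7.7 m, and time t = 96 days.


Result: 0.27175 m^2/day

Derivation:
Using cv = T * H_dr^2 / t
H_dr^2 = 7.7^2 = 59.29
cv = 0.44 * 59.29 / 96
cv = 0.27175 m^2/day


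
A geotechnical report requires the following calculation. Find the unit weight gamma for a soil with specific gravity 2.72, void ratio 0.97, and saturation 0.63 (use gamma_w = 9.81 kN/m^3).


Result: 16.588 kN/m^3

Derivation:
Using gamma = gamma_w * (Gs + S*e) / (1 + e)
Numerator: Gs + S*e = 2.72 + 0.63*0.97 = 3.3311
Denominator: 1 + e = 1 + 0.97 = 1.97
gamma = 9.81 * 3.3311 / 1.97
gamma = 16.588 kN/m^3


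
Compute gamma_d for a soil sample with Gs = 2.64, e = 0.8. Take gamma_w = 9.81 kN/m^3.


Result: 14.388 kN/m^3

Derivation:
Using gamma_d = Gs * gamma_w / (1 + e)
gamma_d = 2.64 * 9.81 / (1 + 0.8)
gamma_d = 2.64 * 9.81 / 1.8
gamma_d = 14.388 kN/m^3


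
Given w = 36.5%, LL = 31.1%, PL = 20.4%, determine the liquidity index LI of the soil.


First compute the plasticity index:
PI = LL - PL = 31.1 - 20.4 = 10.7
Then compute the liquidity index:
LI = (w - PL) / PI
LI = (36.5 - 20.4) / 10.7
LI = 1.505


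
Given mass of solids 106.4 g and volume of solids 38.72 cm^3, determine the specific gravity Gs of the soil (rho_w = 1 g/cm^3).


Result: 2.748

Derivation:
Using Gs = m_s / (V_s * rho_w)
Since rho_w = 1 g/cm^3:
Gs = 106.4 / 38.72
Gs = 2.748


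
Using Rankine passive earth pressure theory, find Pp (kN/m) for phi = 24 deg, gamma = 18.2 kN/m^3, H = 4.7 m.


Result: 476.65 kN/m

Derivation:
Compute passive earth pressure coefficient:
Kp = tan^2(45 + phi/2) = tan^2(57.0) = 2.371184
Compute passive force:
Pp = 0.5 * Kp * gamma * H^2
Pp = 0.5 * 2.371184 * 18.2 * 4.7^2
Pp = 476.65 kN/m


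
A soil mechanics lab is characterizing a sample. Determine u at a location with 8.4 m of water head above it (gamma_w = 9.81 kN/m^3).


Using u = gamma_w * h_w
u = 9.81 * 8.4
u = 82.4 kPa


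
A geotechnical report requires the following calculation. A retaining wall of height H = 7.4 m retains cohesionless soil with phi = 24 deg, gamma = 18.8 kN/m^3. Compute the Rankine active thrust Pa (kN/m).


Compute active earth pressure coefficient:
Ka = tan^2(45 - phi/2) = tan^2(33.0) = 0.42173
Compute active force:
Pa = 0.5 * Ka * gamma * H^2
Pa = 0.5 * 0.42173 * 18.8 * 7.4^2
Pa = 217.08 kN/m


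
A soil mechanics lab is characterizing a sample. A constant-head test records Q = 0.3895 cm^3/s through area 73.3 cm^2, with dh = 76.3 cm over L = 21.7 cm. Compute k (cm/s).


Compute hydraulic gradient:
i = dh / L = 76.3 / 21.7 = 3.51613
Then apply Darcy's law:
k = Q / (A * i)
k = 0.3895 / (73.3 * 3.51613)
k = 0.3895 / 257.732
k = 0.001511 cm/s


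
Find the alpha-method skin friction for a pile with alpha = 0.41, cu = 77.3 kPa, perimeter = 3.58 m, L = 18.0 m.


Result: 2042.3 kN

Derivation:
Using Qs = alpha * cu * perimeter * L
Qs = 0.41 * 77.3 * 3.58 * 18.0
Qs = 2042.3 kN


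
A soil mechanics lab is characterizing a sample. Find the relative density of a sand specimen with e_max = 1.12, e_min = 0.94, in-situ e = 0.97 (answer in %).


Result: 83.33 %

Derivation:
Using Dr = (e_max - e) / (e_max - e_min) * 100
e_max - e = 1.12 - 0.97 = 0.15
e_max - e_min = 1.12 - 0.94 = 0.18
Dr = 0.15 / 0.18 * 100
Dr = 83.33 %


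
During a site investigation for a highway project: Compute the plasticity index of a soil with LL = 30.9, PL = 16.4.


Using PI = LL - PL
PI = 30.9 - 16.4
PI = 14.5


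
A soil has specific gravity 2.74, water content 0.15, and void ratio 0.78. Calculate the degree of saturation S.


Using S = Gs * w / e
S = 2.74 * 0.15 / 0.78
S = 0.5269


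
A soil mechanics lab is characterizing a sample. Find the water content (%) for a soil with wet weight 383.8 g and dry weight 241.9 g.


Using w = (m_wet - m_dry) / m_dry * 100
m_wet - m_dry = 383.8 - 241.9 = 141.9 g
w = 141.9 / 241.9 * 100
w = 58.66 %


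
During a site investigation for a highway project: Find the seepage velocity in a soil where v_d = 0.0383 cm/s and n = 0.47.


Using v_s = v_d / n
v_s = 0.0383 / 0.47
v_s = 0.08149 cm/s


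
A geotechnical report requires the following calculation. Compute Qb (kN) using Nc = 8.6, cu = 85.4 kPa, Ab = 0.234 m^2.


Result: 171.86 kN

Derivation:
Using Qb = Nc * cu * Ab
Qb = 8.6 * 85.4 * 0.234
Qb = 171.86 kN


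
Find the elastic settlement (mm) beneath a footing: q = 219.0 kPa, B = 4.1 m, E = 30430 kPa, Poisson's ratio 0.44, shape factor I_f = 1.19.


Result: 28.315 mm

Derivation:
Using Se = q * B * (1 - nu^2) * I_f / E
1 - nu^2 = 1 - 0.44^2 = 0.8064
Se = 219.0 * 4.1 * 0.8064 * 1.19 / 30430
Se = 0.028315 m
Convert to mm: Se = 0.028315 * 1000 = 28.315 mm


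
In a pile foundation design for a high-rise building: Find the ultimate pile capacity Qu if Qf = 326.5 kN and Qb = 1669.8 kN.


Using Qu = Qf + Qb
Qu = 326.5 + 1669.8
Qu = 1996.3 kN


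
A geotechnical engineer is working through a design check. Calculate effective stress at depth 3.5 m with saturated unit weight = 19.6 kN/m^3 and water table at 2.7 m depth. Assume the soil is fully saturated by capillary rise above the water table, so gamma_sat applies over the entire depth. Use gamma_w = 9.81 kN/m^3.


Total stress = gamma_sat * depth
sigma = 19.6 * 3.5 = 68.6 kPa
Pore water pressure u = gamma_w * (depth - d_wt)
u = 9.81 * (3.5 - 2.7) = 7.848 kPa
Effective stress = sigma - u
sigma' = 68.6 - 7.848 = 60.75 kPa


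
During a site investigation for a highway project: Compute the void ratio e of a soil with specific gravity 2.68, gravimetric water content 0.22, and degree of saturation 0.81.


Using the relation e = Gs * w / S
e = 2.68 * 0.22 / 0.81
e = 0.7279


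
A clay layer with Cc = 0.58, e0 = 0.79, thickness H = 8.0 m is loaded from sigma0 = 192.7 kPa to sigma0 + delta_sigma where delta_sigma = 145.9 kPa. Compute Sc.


Result: 0.6346 m

Derivation:
Using Sc = Cc * H / (1 + e0) * log10((sigma0 + delta_sigma) / sigma0)
Stress ratio = (192.7 + 145.9) / 192.7 = 1.75714
log10(1.75714) = 0.244805
Cc * H / (1 + e0) = 0.58 * 8.0 / (1 + 0.79) = 2.59218
Sc = 2.59218 * 0.244805
Sc = 0.6346 m


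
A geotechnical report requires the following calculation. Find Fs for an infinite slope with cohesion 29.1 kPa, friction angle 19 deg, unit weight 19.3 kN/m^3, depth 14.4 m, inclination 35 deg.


Using Fs = c / (gamma*H*sin(beta)*cos(beta)) + tan(phi)/tan(beta)
Cohesion contribution = 29.1 / (19.3*14.4*sin(35)*cos(35))
Cohesion contribution = 0.222852
Friction contribution = tan(19)/tan(35) = 0.491751
Fs = 0.222852 + 0.491751
Fs = 0.715


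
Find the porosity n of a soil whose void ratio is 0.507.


Using the relation n = e / (1 + e)
n = 0.507 / (1 + 0.507)
n = 0.507 / 1.507
n = 0.3364


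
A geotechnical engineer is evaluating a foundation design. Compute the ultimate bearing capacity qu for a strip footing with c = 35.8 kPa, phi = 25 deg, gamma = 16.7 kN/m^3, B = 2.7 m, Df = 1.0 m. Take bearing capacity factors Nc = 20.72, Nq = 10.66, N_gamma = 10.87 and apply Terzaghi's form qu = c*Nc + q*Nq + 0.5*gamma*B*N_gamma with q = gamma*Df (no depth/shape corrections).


Compute qu = c*Nc + gamma*Df*Nq + 0.5*gamma*B*N_gamma
Term 1: 35.8 * 20.72 = 741.776
Term 2: 16.7 * 1.0 * 10.66 = 178.022
Term 3: 0.5 * 16.7 * 2.7 * 10.87 = 245.06415
qu = 741.776 + 178.022 + 245.06415
qu = 1164.86 kPa


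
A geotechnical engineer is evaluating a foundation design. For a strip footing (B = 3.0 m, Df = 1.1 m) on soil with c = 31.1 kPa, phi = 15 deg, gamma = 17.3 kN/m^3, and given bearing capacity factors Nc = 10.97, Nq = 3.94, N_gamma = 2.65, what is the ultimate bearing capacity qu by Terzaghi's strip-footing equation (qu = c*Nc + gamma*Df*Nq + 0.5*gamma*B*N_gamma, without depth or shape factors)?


Result: 484.91 kPa

Derivation:
Compute qu = c*Nc + gamma*Df*Nq + 0.5*gamma*B*N_gamma
Term 1: 31.1 * 10.97 = 341.167
Term 2: 17.3 * 1.1 * 3.94 = 74.9782
Term 3: 0.5 * 17.3 * 3.0 * 2.65 = 68.7675
qu = 341.167 + 74.9782 + 68.7675
qu = 484.91 kPa


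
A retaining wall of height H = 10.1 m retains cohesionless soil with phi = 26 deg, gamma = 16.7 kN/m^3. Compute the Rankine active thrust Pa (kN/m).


Result: 332.59 kN/m

Derivation:
Compute active earth pressure coefficient:
Ka = tan^2(45 - phi/2) = tan^2(32.0) = 0.390462
Compute active force:
Pa = 0.5 * Ka * gamma * H^2
Pa = 0.5 * 0.390462 * 16.7 * 10.1^2
Pa = 332.59 kN/m


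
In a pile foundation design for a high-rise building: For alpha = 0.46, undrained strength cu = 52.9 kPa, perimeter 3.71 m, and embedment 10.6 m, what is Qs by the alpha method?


Using Qs = alpha * cu * perimeter * L
Qs = 0.46 * 52.9 * 3.71 * 10.6
Qs = 956.96 kN


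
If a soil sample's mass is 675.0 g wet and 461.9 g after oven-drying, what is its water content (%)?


Using w = (m_wet - m_dry) / m_dry * 100
m_wet - m_dry = 675.0 - 461.9 = 213.1 g
w = 213.1 / 461.9 * 100
w = 46.14 %


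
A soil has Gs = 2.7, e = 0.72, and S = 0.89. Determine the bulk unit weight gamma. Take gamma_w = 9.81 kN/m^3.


Result: 19.054 kN/m^3

Derivation:
Using gamma = gamma_w * (Gs + S*e) / (1 + e)
Numerator: Gs + S*e = 2.7 + 0.89*0.72 = 3.3408
Denominator: 1 + e = 1 + 0.72 = 1.72
gamma = 9.81 * 3.3408 / 1.72
gamma = 19.054 kN/m^3


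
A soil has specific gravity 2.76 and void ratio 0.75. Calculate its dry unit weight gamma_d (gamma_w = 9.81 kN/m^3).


Result: 15.472 kN/m^3

Derivation:
Using gamma_d = Gs * gamma_w / (1 + e)
gamma_d = 2.76 * 9.81 / (1 + 0.75)
gamma_d = 2.76 * 9.81 / 1.75
gamma_d = 15.472 kN/m^3


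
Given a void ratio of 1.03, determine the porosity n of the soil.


Result: 0.5074

Derivation:
Using the relation n = e / (1 + e)
n = 1.03 / (1 + 1.03)
n = 1.03 / 2.03
n = 0.5074


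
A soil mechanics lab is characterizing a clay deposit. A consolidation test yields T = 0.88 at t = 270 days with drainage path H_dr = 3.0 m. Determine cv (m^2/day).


Using cv = T * H_dr^2 / t
H_dr^2 = 3.0^2 = 9.0
cv = 0.88 * 9.0 / 270
cv = 0.02933 m^2/day


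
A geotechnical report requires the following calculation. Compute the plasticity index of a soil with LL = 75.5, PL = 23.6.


Using PI = LL - PL
PI = 75.5 - 23.6
PI = 51.9


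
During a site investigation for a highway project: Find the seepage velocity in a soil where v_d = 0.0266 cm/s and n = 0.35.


Using v_s = v_d / n
v_s = 0.0266 / 0.35
v_s = 0.076 cm/s
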